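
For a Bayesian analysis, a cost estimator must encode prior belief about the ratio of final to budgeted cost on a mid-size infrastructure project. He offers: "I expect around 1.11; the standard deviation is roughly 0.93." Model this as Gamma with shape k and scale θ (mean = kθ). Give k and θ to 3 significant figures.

k ≈ 1.42, θ ≈ 0.779

For Gamma(k, scale θ): mean = kθ, variance = kθ², so CV = 1/√k.
CV = SD/mean = 0.93/1.11 = 0.8378, hence k = 1/CV² = 1.42.
Then θ = mean/k = 1.11/1.42 = 0.779.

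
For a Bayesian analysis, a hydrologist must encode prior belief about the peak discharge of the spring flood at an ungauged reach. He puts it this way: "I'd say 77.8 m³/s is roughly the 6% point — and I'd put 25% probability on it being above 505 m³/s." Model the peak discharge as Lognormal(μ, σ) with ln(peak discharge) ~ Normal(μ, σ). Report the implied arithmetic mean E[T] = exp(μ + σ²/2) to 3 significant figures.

If T ~ Lognormal(μ,σ) then ln T ~ Normal(μ,σ), so the p-quantile of ln T is μ + z_p·σ.
ln(77.8) = 4.354 and ln(505) = 6.225; z_{0.06} = -1.555, z_{0.75} = 0.6745.
σ = (6.225 − 4.354)/(0.6745 − (-1.555)) = 0.839.
μ = 4.354 − (-1.555)·0.839 = 5.659.
E[T] = exp(μ + σ²/2) = exp(5.659 + 0.3520) = 408 m³/s.

E[T] ≈ 408 m³/s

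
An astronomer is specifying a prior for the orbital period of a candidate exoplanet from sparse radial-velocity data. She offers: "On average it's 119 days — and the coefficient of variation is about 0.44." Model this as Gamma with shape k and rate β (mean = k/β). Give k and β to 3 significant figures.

For Gamma(k, rate β): mean = k/β, variance = k/β², so CV = 1/√k.
CV = 0.44, hence k = 1/CV² = 5.17.
Then β = k/mean = 5.17/119 = 0.0434.

k ≈ 5.17, β ≈ 0.0434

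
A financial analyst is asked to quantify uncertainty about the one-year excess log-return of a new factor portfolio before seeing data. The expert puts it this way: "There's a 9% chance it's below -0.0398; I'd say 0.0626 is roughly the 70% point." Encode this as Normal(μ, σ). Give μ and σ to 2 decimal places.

μ = 0.03, σ = 0.05

The p-quantile of Normal(μ,σ) is μ + z_p·σ, with z_{0.09} = -1.341 and z_{0.7} = 0.5244.
Eliminate σ: μ = (z₂·x₁ − z₁·x₂)/(z₂ − z₁) = (0.5244·-0.0398 − (-1.341)·0.0626)/1.865 = 0.03.
Then σ = (x₂ − x₁)/(z₂ − z₁) = (0.0626 − -0.0398)/1.865 = 0.05.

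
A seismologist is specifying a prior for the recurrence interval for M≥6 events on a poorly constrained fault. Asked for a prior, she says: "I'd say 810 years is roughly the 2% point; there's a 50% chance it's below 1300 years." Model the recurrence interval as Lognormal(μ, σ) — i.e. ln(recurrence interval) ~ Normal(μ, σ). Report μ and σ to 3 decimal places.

μ ≈ 7.170, σ ≈ 0.230

If T ~ Lognormal(μ,σ) then ln T ~ Normal(μ,σ), so the p-quantile of ln T is μ + z_p·σ.
ln(810) = 6.697 and ln(1300) = 7.17; z_{0.02} = -2.054, z_{0.5} = 0.
σ = (7.17 − 6.697)/(0 − (-2.054)) = 0.230.
μ = 6.697 − (-2.054)·0.230 = 7.170.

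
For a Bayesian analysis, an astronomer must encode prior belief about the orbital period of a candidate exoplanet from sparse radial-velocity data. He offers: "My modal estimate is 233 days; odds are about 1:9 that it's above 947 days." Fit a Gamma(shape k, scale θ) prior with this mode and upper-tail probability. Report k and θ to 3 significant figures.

Gamma(k,θ) with k>1 has mode (k−1)θ, so θ = 233/(k−1).
Need P(X < 947) = 0.9 with θ tied to k this way. Start at k = 2, θ = 233: P(X<947) ≈ 0.913.
Too high — lower k to spread out. Iterating converges to k ≈ 1.93.
Then θ = 233/(1.93−1) ≈ 250.

k ≈ 1.93, θ ≈ 250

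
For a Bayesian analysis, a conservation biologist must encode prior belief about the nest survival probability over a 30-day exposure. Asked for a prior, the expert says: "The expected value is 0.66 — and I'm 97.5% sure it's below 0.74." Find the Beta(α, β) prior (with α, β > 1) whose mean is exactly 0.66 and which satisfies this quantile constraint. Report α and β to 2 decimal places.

With mean 0.66 fixed, write α = 0.66s, β = 0.34s where s = α+β.
Need P(θ < 0.74) = 0.975 under Beta(0.66s, 0.34s). Normal approximation: (q−m)/√(m(1−m)/s) ≈ z_{0.975} = 1.96, so s ≈ 0.66·0.34·(1.96)²/(0.74−0.66)² = 134.7.
At s = 134.7: P(θ<0.74) ≈ 0.979. Adjusting to match 0.975 gives s ≈ 125.39.
So α = 0.66·125.39 ≈ 82.76, β = 0.34·125.39 ≈ 42.63.

α ≈ 82.76, β ≈ 42.63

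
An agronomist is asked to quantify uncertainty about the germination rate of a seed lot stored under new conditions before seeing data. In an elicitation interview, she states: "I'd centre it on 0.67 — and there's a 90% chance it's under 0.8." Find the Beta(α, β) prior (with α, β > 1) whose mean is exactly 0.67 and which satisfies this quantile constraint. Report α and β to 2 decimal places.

With mean 0.67 fixed, write α = 0.67s, β = 0.33s where s = α+β.
Need P(θ < 0.8) = 0.9 under Beta(0.67s, 0.33s). Normal approximation: (q−m)/√(m(1−m)/s) ≈ z_{0.9} = 1.28, so s ≈ 0.67·0.33·(1.28)²/(0.8−0.67)² = 21.5.
At s = 21.5: P(θ<0.8) ≈ 0.910. Adjusting to match 0.9 gives s ≈ 19.73.
So α = 0.67·19.73 ≈ 13.22, β = 0.33·19.73 ≈ 6.51.

α ≈ 13.22, β ≈ 6.51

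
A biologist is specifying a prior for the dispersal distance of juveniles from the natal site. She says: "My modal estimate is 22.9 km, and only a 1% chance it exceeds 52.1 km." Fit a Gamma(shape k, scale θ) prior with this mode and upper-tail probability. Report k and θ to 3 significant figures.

k ≈ 8.09, θ ≈ 3.23

Gamma(k,θ) with k>1 has mode (k−1)θ, so θ = 22.9/(k−1).
Need P(X < 52.1) = 0.99 with θ tied to k this way. Start at k = 2, θ = 22.9: P(X<52.1) ≈ 0.663.
Too low — raise k to concentrate. Iterating converges to k ≈ 8.09.
Then θ = 22.9/(8.09−1) ≈ 3.23.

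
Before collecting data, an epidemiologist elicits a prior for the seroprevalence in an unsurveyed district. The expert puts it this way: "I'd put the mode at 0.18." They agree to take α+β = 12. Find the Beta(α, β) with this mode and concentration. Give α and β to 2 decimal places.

α = 2.80, β = 9.20

For α,β > 1 the Beta mode is (α−1)/(α+β−2). With α+β = 12, the mode is (α−1)/10.
Set (α−1)/10 = 0.18 → α = 1 + 0.18·10 = 2.80.
β = 12 − α = 9.20.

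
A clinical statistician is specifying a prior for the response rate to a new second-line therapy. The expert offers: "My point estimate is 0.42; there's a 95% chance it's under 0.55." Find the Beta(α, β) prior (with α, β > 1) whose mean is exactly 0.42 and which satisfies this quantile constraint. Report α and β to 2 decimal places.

α ≈ 16.60, β ≈ 22.93

With mean 0.42 fixed, write α = 0.42s, β = 0.58s where s = α+β.
Need P(θ < 0.55) = 0.95 under Beta(0.42s, 0.58s). Normal approximation: (q−m)/√(m(1−m)/s) ≈ z_{0.95} = 1.64, so s ≈ 0.42·0.58·(1.64)²/(0.55−0.42)² = 39.0.
At s = 39.0: P(θ<0.55) ≈ 0.949. Adjusting to match 0.95 gives s ≈ 39.54.
So α = 0.42·39.54 ≈ 16.60, β = 0.58·39.54 ≈ 22.93.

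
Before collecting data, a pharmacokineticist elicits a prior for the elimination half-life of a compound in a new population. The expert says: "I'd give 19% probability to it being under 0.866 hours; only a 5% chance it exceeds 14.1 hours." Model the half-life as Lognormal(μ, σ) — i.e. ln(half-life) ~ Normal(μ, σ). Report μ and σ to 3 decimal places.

μ ≈ 0.827, σ ≈ 1.106

If T ~ Lognormal(μ,σ) then ln T ~ Normal(μ,σ), so the p-quantile of ln T is μ + z_p·σ.
ln(0.866) = -0.1439 and ln(14.1) = 2.646; z_{0.19} = -0.8779, z_{0.95} = 1.645.
σ = (2.646 − -0.1439)/(1.645 − (-0.8779)) = 1.106.
μ = -0.1439 − (-0.8779)·1.106 = 0.827.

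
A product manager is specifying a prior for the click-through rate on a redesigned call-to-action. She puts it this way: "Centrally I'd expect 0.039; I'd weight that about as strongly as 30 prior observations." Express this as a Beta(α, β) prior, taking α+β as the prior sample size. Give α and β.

α = 1.17, β = 28.83

Under the effective-sample-size interpretation, Beta(α, β) has prior mean α/(α+β) and prior sample size α+β.
So α+β = 30 and α/(α+β) = 0.039, giving α = 0.039·30 = 1.17 and β = 30 − 1.17 = 28.83.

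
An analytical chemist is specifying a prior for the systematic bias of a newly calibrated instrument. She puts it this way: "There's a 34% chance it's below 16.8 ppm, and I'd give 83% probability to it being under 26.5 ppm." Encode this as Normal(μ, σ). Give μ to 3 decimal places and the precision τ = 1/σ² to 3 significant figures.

μ = 19.728, τ = 0.0198

The p-quantile of Normal(μ,σ) is μ + z_p·σ, with z_{0.34} = -0.4125 and z_{0.83} = 0.9542.
Eliminate σ: μ = (z₂·x₁ − z₁·x₂)/(z₂ − z₁) = (0.9542·16.8 − (-0.4125)·26.5)/1.367 = 19.728.
Then σ = (x₂ − x₁)/(z₂ − z₁) = (26.5 − 16.8)/1.367 = 7.098.
Precision τ = 1/σ² = 1/7.098² = 0.0198.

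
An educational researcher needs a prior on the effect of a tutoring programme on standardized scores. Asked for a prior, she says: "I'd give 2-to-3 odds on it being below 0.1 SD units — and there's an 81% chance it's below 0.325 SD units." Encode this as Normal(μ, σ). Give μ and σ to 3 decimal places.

μ = 0.150, σ = 0.199

For Normal(μ,σ), the p-quantile is μ + z_p·σ. Here z_{0.4} = -0.2533, z_{0.81} = 0.8779.
So 0.1 = μ − 0.2533σ and 0.325 = μ + 0.8779σ.
Subtracting: σ = (0.325 − 0.1)/(0.8779 − (-0.2533)) = 0.199.
Then μ = 0.1 − (-0.2533)·0.199 = 0.150.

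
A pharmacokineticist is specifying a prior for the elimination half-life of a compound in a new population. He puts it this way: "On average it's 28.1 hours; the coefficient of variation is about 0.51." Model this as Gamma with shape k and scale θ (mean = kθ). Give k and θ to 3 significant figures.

For Gamma(k, scale θ): mean = kθ, variance = kθ², so CV = 1/√k.
CV = 0.51, hence k = 1/CV² = 3.84.
Then θ = mean/k = 28.1/3.84 = 7.31.

k ≈ 3.84, θ ≈ 7.31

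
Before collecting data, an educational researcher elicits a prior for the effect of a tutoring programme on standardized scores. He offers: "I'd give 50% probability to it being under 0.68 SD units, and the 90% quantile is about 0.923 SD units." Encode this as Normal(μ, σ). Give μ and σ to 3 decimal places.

The p-quantile of Normal(μ,σ) is μ + z_p·σ, with z_{0.5} = 0 and z_{0.9} = 1.282.
Eliminate σ: μ = (z₂·x₁ − z₁·x₂)/(z₂ − z₁) = (1.282·0.68 − (0)·0.923)/1.282 = 0.680.
Then σ = (x₂ − x₁)/(z₂ − z₁) = (0.923 − 0.68)/1.282 = 0.190.

μ = 0.680, σ = 0.190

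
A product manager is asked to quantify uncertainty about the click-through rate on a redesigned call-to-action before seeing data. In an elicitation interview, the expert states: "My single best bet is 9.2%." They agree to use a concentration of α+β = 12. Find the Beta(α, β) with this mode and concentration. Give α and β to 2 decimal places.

α = 1.92, β = 10.08

For α,β > 1 the Beta mode is (α−1)/(α+β−2). With α+β = 12, the mode is (α−1)/10.
Set (α−1)/10 = 0.092 → α = 1 + 0.092·10 = 1.92.
β = 12 − α = 10.08.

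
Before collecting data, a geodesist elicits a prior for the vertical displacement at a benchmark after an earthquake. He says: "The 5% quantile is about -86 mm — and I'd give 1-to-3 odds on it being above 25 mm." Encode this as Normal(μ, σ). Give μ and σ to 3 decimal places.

The p-quantile of Normal(μ,σ) is μ + z_p·σ, with z_{0.05} = -1.645 and z_{0.75} = 0.6745.
Eliminate σ: μ = (z₂·x₁ − z₁·x₂)/(z₂ − z₁) = (0.6745·-86 − (-1.645)·25)/2.319 = -7.280.
Then σ = (x₂ − x₁)/(z₂ − z₁) = (25 − -86)/2.319 = 47.858.

μ = -7.280, σ = 47.858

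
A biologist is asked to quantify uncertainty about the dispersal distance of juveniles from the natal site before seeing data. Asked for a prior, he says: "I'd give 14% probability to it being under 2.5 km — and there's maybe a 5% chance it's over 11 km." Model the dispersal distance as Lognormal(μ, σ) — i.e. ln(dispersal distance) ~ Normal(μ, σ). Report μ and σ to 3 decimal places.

If T ~ Lognormal(μ,σ) then ln T ~ Normal(μ,σ), so the p-quantile of ln T is μ + z_p·σ.
ln(2.5) = 0.9163 and ln(11) = 2.398; z_{0.14} = -1.08, z_{0.95} = 1.645.
σ = (2.398 − 0.9163)/(1.645 − (-1.08)) = 0.544.
μ = 0.9163 − (-1.08)·0.544 = 1.504.

μ ≈ 1.504, σ ≈ 0.544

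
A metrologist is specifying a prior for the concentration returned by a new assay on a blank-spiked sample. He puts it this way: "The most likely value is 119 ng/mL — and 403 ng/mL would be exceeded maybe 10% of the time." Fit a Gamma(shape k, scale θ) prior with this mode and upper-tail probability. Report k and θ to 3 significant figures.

k ≈ 2.26, θ ≈ 94.2

Gamma(k,θ) with k>1 has mode (k−1)θ, so θ = 119/(k−1).
Need P(X < 403) = 0.9 with θ tied to k this way. Start at k = 2, θ = 119: P(X<403) ≈ 0.852.
Too low — raise k to concentrate. Iterating converges to k ≈ 2.26.
Then θ = 119/(2.26−1) ≈ 94.2.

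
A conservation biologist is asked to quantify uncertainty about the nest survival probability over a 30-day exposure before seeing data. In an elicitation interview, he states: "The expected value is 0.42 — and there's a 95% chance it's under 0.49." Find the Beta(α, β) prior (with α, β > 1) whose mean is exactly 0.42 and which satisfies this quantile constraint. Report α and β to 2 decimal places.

With mean 0.42 fixed, write α = 0.42s, β = 0.58s where s = α+β.
Need P(θ < 0.49) = 0.95 under Beta(0.42s, 0.58s). Normal approximation: (q−m)/√(m(1−m)/s) ≈ z_{0.95} = 1.64, so s ≈ 0.42·0.58·(1.64)²/(0.49−0.42)² = 134.5.
At s = 134.5: P(θ<0.49) ≈ 0.949. Adjusting to match 0.95 gives s ≈ 136.23.
So α = 0.42·136.23 ≈ 57.22, β = 0.58·136.23 ≈ 79.02.

α ≈ 57.22, β ≈ 79.02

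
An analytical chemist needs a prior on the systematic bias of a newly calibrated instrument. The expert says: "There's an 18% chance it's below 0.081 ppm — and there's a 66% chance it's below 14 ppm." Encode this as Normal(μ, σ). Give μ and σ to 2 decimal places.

μ = 9.68, σ = 10.48

For Normal(μ,σ), the p-quantile is μ + z_p·σ. Here z_{0.18} = -0.9154, z_{0.66} = 0.4125.
So 0.081 = μ − 0.9154σ and 14 = μ + 0.4125σ.
Subtracting: σ = (14 − 0.081)/(0.4125 − (-0.9154)) = 10.48.
Then μ = 0.081 − (-0.9154)·10.48 = 9.68.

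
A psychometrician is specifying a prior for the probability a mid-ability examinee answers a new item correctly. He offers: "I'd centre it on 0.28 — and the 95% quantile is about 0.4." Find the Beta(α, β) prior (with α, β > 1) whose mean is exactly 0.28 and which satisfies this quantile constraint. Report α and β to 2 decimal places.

With mean 0.28 fixed, write α = 0.28s, β = 0.72s where s = α+β.
Need P(θ < 0.4) = 0.95 under Beta(0.28s, 0.72s). Normal approximation: (q−m)/√(m(1−m)/s) ≈ z_{0.95} = 1.64, so s ≈ 0.28·0.72·(1.64)²/(0.4−0.28)² = 37.9.
At s = 37.9: P(θ<0.4) ≈ 0.943. Adjusting to match 0.95 gives s ≈ 40.99.
So α = 0.28·40.99 ≈ 11.48, β = 0.72·40.99 ≈ 29.51.

α ≈ 11.48, β ≈ 29.51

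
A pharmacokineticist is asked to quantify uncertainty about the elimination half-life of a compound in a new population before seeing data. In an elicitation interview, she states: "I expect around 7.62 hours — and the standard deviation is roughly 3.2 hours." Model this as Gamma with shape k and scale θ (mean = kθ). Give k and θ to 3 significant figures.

k ≈ 5.67, θ ≈ 1.34

For Gamma(k, scale θ): mean = kθ, variance = kθ², so CV = 1/√k.
CV = SD/mean = 3.2/7.62 = 0.4199, hence k = 1/CV² = 5.67.
Then θ = mean/k = 7.62/5.67 = 1.34.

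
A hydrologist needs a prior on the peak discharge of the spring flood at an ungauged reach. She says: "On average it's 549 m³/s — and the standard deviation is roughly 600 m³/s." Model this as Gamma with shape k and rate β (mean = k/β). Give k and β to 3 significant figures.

k ≈ 0.837, β ≈ 0.00152

For Gamma(k, rate β): mean = k/β, variance = k/β², so CV = 1/√k.
CV = SD/mean = 600/549 = 1.093, hence k = 1/CV² = 0.837.
Then β = k/mean = 0.837/549 = 0.00152.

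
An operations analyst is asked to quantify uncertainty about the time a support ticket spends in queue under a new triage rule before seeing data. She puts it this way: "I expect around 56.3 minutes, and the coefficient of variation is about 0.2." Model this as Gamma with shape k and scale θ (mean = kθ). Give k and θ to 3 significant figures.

k ≈ 25, θ ≈ 2.25

For Gamma(k, scale θ): mean = kθ, variance = kθ², so CV = 1/√k.
CV = 0.2, hence k = 1/CV² = 25.
Then θ = mean/k = 56.3/25 = 2.25.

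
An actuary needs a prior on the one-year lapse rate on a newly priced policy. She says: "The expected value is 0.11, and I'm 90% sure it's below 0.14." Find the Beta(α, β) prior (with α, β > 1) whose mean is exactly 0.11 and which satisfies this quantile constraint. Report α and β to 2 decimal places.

With mean 0.11 fixed, write α = 0.11s, β = 0.89s where s = α+β.
Need P(θ < 0.14) = 0.9 under Beta(0.11s, 0.89s). Normal approximation: (q−m)/√(m(1−m)/s) ≈ z_{0.9} = 1.28, so s ≈ 0.11·0.89·(1.28)²/(0.14−0.11)² = 178.7.
At s = 178.7: P(θ<0.14) ≈ 0.895. Adjusting to match 0.9 gives s ≈ 187.63.
So α = 0.11·187.63 ≈ 20.64, β = 0.89·187.63 ≈ 166.99.

α ≈ 20.64, β ≈ 166.99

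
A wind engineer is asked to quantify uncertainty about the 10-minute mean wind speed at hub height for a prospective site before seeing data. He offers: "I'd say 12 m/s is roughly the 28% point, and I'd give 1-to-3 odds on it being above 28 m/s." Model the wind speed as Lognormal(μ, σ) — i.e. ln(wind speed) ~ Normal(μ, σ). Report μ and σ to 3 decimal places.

μ ≈ 2.878, σ ≈ 0.674

If T ~ Lognormal(μ,σ) then ln T ~ Normal(μ,σ), so the p-quantile of ln T is μ + z_p·σ.
ln(12) = 2.485 and ln(28) = 3.332; z_{0.28} = -0.5828, z_{0.75} = 0.6745.
σ = (3.332 − 2.485)/(0.6745 − (-0.5828)) = 0.674.
μ = 2.485 − (-0.5828)·0.674 = 2.878.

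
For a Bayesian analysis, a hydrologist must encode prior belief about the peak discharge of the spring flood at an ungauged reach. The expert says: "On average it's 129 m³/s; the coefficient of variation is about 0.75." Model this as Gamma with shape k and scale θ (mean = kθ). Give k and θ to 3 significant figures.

k ≈ 1.78, θ ≈ 72.6

For Gamma(k, scale θ): mean = kθ, variance = kθ², so CV = 1/√k.
CV = 0.75, hence k = 1/CV² = 1.78.
Then θ = mean/k = 129/1.78 = 72.6.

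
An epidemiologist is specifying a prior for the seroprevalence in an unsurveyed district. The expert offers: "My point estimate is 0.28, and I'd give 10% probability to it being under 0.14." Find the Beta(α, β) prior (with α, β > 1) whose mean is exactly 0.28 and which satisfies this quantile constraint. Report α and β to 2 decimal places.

With mean 0.28 fixed, write α = 0.28s, β = 0.72s where s = α+β.
Need P(θ < 0.14) = 0.1 under Beta(0.28s, 0.72s). Normal approximation: (q−m)/√(m(1−m)/s) ≈ z_{0.1} = -1.28, so s ≈ 0.28·0.72·(-1.28)²/(0.14−0.28)² = 16.9.
At s = 16.9: P(θ<0.14) ≈ 0.082. Adjusting to match 0.1 gives s ≈ 14.66.
So α = 0.28·14.66 ≈ 4.10, β = 0.72·14.66 ≈ 10.55.

α ≈ 4.10, β ≈ 10.55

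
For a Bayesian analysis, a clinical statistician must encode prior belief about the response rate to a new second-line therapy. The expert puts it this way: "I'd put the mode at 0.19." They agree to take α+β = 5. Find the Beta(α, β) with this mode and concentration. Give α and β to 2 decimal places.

For α,β > 1 the Beta mode is (α−1)/(α+β−2). With α+β = 5, the mode is (α−1)/3.
Set (α−1)/3 = 0.19 → α = 1 + 0.19·3 = 1.57.
β = 5 − α = 3.43.

α = 1.57, β = 3.43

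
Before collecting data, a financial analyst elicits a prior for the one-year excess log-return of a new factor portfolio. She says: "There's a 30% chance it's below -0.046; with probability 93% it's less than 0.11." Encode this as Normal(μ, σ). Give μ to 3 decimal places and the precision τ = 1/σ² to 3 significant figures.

For Normal(μ,σ), the p-quantile is μ + z_p·σ. Here z_{0.3} = -0.5244, z_{0.93} = 1.476.
So -0.046 = μ − 0.5244σ and 0.11 = μ + 1.476σ.
Subtracting: σ = (0.11 − -0.046)/(1.476 − (-0.5244)) = 0.078.
Then μ = -0.046 − (-0.5244)·0.078 = -0.005.
Precision τ = 1/σ² = 1/0.07799² = 164.

μ = -0.005, τ = 164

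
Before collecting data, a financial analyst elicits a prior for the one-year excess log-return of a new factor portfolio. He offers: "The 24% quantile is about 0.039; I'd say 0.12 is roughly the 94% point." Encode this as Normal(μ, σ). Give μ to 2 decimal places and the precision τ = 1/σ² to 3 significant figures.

For Normal(μ,σ), the p-quantile is μ + z_p·σ. Here z_{0.24} = -0.7063, z_{0.94} = 1.555.
So 0.039 = μ − 0.7063σ and 0.12 = μ + 1.555σ.
Subtracting: σ = (0.12 − 0.039)/(1.555 − (-0.7063)) = 0.04.
Then μ = 0.039 − (-0.7063)·0.04 = 0.06.
Precision τ = 1/σ² = 1/0.03582² = 779.

μ = 0.06, τ = 779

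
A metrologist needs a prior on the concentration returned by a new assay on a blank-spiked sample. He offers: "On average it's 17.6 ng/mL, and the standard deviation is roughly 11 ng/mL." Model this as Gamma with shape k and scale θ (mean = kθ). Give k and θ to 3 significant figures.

k ≈ 2.56, θ ≈ 6.87

For Gamma(k, scale θ): mean = kθ, variance = kθ², so CV = 1/√k.
CV = SD/mean = 11/17.6 = 0.625, hence k = 1/CV² = 2.56.
Then θ = mean/k = 17.6/2.56 = 6.87.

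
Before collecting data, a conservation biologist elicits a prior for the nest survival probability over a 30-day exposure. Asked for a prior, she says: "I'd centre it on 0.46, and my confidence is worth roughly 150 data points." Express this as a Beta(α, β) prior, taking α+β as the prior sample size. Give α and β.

Under the effective-sample-size interpretation, Beta(α, β) has prior mean α/(α+β) and prior sample size α+β.
So α+β = 150 and α/(α+β) = 0.46, giving α = 0.46·150 = 69 and β = 150 − 69 = 81.

α = 69, β = 81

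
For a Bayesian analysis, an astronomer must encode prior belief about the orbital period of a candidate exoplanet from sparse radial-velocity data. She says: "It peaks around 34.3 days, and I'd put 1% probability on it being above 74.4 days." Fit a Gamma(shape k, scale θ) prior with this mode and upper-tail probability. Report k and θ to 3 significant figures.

k ≈ 9.06, θ ≈ 4.25

Gamma(k,θ) with k>1 has mode (k−1)θ, so θ = 34.3/(k−1).
Need P(X < 74.4) = 0.99 with θ tied to k this way. Start at k = 2, θ = 34.3: P(X<74.4) ≈ 0.638.
Too low — raise k to concentrate. Iterating converges to k ≈ 9.06.
Then θ = 34.3/(9.06−1) ≈ 4.25.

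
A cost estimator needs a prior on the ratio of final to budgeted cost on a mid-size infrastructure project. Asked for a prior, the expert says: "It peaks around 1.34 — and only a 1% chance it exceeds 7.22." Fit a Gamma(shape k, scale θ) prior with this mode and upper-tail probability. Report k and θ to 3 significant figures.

k ≈ 2.35, θ ≈ 0.992

Gamma(k,θ) with k>1 has mode (k−1)θ, so θ = 1.34/(k−1).
Need P(X < 7.22) = 0.99 with θ tied to k this way. Start at k = 2, θ = 1.34: P(X<7.22) ≈ 0.971.
Too low — raise k to concentrate. Iterating converges to k ≈ 2.35.
Then θ = 1.34/(2.35−1) ≈ 0.992.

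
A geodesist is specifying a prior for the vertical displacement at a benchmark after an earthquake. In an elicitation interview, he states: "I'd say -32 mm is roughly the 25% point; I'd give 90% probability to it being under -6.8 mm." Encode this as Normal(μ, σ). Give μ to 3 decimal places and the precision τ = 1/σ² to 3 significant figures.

For Normal(μ,σ), the p-quantile is μ + z_p·σ. Here z_{0.25} = -0.6745, z_{0.9} = 1.282.
So -32 = μ − 0.6745σ and -6.8 = μ + 1.282σ.
Subtracting: σ = (-6.8 − -32)/(1.282 − (-0.6745)) = 12.883.
Then μ = -32 − (-0.6745)·12.883 = -23.310.
Precision τ = 1/σ² = 1/12.88² = 0.00602.

μ = -23.310, τ = 0.00602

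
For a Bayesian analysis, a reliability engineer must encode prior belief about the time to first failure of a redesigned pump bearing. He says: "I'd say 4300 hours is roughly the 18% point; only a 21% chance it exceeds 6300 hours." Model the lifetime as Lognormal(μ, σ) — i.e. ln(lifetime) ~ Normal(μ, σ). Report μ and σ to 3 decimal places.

If T ~ Lognormal(μ,σ) then ln T ~ Normal(μ,σ), so the p-quantile of ln T is μ + z_p·σ.
ln(4300) = 8.366 and ln(6300) = 8.748; z_{0.18} = -0.9154, z_{0.79} = 0.8064.
σ = (8.748 − 8.366)/(0.8064 − (-0.9154)) = 0.222.
μ = 8.366 − (-0.9154)·0.222 = 8.569.

μ ≈ 8.569, σ ≈ 0.222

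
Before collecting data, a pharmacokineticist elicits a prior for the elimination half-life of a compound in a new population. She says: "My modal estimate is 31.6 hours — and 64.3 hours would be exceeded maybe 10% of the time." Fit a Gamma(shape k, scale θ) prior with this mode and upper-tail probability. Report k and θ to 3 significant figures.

Gamma(k,θ) with k>1 has mode (k−1)θ, so θ = 31.6/(k−1).
Need P(X < 64.3) = 0.9 with θ tied to k this way. Start at k = 2, θ = 31.6: P(X<64.3) ≈ 0.603.
Too low — raise k to concentrate. Iterating converges to k ≈ 4.8.
Then θ = 31.6/(4.8−1) ≈ 8.31.

k ≈ 4.8, θ ≈ 8.31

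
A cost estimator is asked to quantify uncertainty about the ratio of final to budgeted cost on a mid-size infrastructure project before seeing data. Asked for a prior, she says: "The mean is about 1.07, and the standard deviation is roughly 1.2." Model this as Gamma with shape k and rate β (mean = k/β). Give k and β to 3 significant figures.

For Gamma(k, rate β): mean = k/β, variance = k/β², so CV = 1/√k.
CV = SD/mean = 1.2/1.07 = 1.121, hence k = 1/CV² = 0.795.
Then β = k/mean = 0.795/1.07 = 0.743.

k ≈ 0.795, β ≈ 0.743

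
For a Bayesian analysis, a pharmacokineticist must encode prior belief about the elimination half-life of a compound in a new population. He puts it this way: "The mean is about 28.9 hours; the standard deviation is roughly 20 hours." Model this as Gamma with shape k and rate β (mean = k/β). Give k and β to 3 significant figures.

k ≈ 2.09, β ≈ 0.0722

For Gamma(k, rate β): mean = k/β, variance = k/β², so CV = 1/√k.
CV = SD/mean = 20/28.9 = 0.692, hence k = 1/CV² = 2.09.
Then β = k/mean = 2.09/28.9 = 0.0722.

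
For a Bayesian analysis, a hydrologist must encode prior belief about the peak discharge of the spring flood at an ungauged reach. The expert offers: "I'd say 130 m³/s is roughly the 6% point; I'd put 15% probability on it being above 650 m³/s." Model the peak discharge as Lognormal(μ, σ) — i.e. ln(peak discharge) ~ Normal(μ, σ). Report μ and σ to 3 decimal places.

If T ~ Lognormal(μ,σ) then ln T ~ Normal(μ,σ), so the p-quantile of ln T is μ + z_p·σ.
ln(130) = 4.868 and ln(650) = 6.477; z_{0.06} = -1.555, z_{0.85} = 1.036.
σ = (6.477 − 4.868)/(1.036 − (-1.555)) = 0.621.
μ = 4.868 − (-1.555)·0.621 = 5.833.

μ ≈ 5.833, σ ≈ 0.621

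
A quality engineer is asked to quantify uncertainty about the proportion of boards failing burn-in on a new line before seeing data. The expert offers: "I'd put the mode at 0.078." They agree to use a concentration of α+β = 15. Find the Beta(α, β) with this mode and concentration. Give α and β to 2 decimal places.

For α,β > 1 the Beta mode is (α−1)/(α+β−2). With α+β = 15, the mode is (α−1)/13.
Set (α−1)/13 = 0.078 → α = 1 + 0.078·13 = 2.01.
β = 15 − α = 12.99.

α = 2.01, β = 12.99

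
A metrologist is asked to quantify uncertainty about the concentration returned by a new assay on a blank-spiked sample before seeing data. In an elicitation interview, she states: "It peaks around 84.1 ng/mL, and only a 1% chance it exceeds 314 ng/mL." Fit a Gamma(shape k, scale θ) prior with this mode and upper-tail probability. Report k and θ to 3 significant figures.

Gamma(k,θ) with k>1 has mode (k−1)θ, so θ = 84.1/(k−1).
Need P(X < 314) = 0.99 with θ tied to k this way. Start at k = 2, θ = 84.1: P(X<314) ≈ 0.887.
Too low — raise k to concentrate. Iterating converges to k ≈ 3.45.
Then θ = 84.1/(3.45−1) ≈ 34.3.

k ≈ 3.45, θ ≈ 34.3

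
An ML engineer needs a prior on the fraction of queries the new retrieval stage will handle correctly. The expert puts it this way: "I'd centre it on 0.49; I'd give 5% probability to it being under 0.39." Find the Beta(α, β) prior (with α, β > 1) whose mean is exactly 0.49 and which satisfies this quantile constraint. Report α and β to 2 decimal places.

With mean 0.49 fixed, write α = 0.49s, β = 0.51s where s = α+β.
Need P(θ < 0.39) = 0.05 under Beta(0.49s, 0.51s). Normal approximation: (q−m)/√(m(1−m)/s) ≈ z_{0.05} = -1.64, so s ≈ 0.49·0.51·(-1.64)²/(0.39−0.49)² = 67.6.
At s = 67.6: P(θ<0.39) ≈ 0.049. Adjusting to match 0.05 gives s ≈ 66.51.
So α = 0.49·66.51 ≈ 32.59, β = 0.51·66.51 ≈ 33.92.

α ≈ 32.59, β ≈ 33.92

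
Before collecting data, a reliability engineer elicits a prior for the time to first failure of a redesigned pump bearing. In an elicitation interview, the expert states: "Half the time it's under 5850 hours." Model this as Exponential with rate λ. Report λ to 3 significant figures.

λ ≈ 0.000118

Exponential median = ln 2 / λ, so λ = ln 2 / 5850.0 = 0.000118.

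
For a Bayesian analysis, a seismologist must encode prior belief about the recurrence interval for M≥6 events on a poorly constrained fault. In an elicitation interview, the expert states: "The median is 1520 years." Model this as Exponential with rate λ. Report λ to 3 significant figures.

λ ≈ 0.000456

Exponential median = ln 2 / λ, so λ = ln 2 / 1520.0 = 0.000456.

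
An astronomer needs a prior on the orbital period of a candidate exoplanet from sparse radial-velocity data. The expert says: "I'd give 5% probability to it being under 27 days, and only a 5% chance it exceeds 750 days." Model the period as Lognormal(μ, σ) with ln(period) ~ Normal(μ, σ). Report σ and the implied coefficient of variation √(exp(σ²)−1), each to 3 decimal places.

If T ~ Lognormal(μ,σ) then ln T ~ Normal(μ,σ), so the p-quantile of ln T is μ + z_p·σ.
ln(27) = 3.296 and ln(750) = 6.62; z_{0.05} = -1.645, z_{0.95} = 1.645.
σ = (6.62 − 3.296)/(1.645 − (-1.645)) = 1.010.
μ = 3.296 − (-1.645)·1.010 = 4.958.
CV = √(exp(σ²)−1) = √(exp(1.0211)−1) = 1.333.

σ ≈ 1.010, CV ≈ 1.333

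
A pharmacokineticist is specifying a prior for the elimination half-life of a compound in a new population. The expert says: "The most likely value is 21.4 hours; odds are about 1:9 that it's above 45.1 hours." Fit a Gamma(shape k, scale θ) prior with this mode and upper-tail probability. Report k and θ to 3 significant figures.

k ≈ 4.46, θ ≈ 6.19

Gamma(k,θ) with k>1 has mode (k−1)θ, so θ = 21.4/(k−1).
Need P(X < 45.1) = 0.9 with θ tied to k this way. Start at k = 2, θ = 21.4: P(X<45.1) ≈ 0.622.
Too low — raise k to concentrate. Iterating converges to k ≈ 4.46.
Then θ = 21.4/(4.46−1) ≈ 6.19.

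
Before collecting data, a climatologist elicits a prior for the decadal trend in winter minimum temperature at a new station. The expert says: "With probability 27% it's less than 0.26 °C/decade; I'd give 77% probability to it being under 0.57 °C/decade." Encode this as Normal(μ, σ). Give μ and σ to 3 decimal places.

The p-quantile of Normal(μ,σ) is μ + z_p·σ, with z_{0.27} = -0.6128 and z_{0.77} = 0.7388.
Eliminate σ: μ = (z₂·x₁ − z₁·x₂)/(z₂ − z₁) = (0.7388·0.26 − (-0.6128)·0.57)/1.352 = 0.401.
Then σ = (x₂ − x₁)/(z₂ − z₁) = (0.57 − 0.26)/1.352 = 0.229.

μ = 0.401, σ = 0.229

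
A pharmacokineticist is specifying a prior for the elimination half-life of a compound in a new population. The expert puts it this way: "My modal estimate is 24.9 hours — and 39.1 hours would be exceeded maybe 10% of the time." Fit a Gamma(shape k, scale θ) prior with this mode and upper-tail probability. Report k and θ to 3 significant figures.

k ≈ 10.2, θ ≈ 2.71

Gamma(k,θ) with k>1 has mode (k−1)θ, so θ = 24.9/(k−1).
Need P(X < 39.1) = 0.9 with θ tied to k this way. Start at k = 2, θ = 24.9: P(X<39.1) ≈ 0.465.
Too low — raise k to concentrate. Iterating converges to k ≈ 10.2.
Then θ = 24.9/(10.2−1) ≈ 2.71.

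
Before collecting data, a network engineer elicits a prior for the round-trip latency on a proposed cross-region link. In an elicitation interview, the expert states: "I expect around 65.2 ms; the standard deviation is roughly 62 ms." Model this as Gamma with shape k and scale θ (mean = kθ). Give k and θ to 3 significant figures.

k ≈ 1.11, θ ≈ 59

For Gamma(k, scale θ): mean = kθ, variance = kθ², so CV = 1/√k.
CV = SD/mean = 62/65.2 = 0.9509, hence k = 1/CV² = 1.11.
Then θ = mean/k = 65.2/1.11 = 59.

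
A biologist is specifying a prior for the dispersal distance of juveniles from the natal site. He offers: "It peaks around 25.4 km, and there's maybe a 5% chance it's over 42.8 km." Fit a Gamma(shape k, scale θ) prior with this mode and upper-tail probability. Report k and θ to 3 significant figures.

k ≈ 11.3, θ ≈ 2.48

Gamma(k,θ) with k>1 has mode (k−1)θ, so θ = 25.4/(k−1).
Need P(X < 42.8) = 0.95 with θ tied to k this way. Start at k = 2, θ = 25.4: P(X<42.8) ≈ 0.502.
Too low — raise k to concentrate. Iterating converges to k ≈ 11.3.
Then θ = 25.4/(11.3−1) ≈ 2.48.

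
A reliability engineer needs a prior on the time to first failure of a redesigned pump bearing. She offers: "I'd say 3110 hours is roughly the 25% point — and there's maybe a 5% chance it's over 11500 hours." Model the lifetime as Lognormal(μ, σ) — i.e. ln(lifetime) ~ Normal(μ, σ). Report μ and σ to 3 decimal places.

μ ≈ 8.423, σ ≈ 0.564

If T ~ Lognormal(μ,σ) then ln T ~ Normal(μ,σ), so the p-quantile of ln T is μ + z_p·σ.
ln(3110) = 8.042 and ln(11500) = 9.35; z_{0.25} = -0.6745, z_{0.95} = 1.645.
σ = (9.35 − 8.042)/(1.645 − (-0.6745)) = 0.564.
μ = 8.042 − (-0.6745)·0.564 = 8.423.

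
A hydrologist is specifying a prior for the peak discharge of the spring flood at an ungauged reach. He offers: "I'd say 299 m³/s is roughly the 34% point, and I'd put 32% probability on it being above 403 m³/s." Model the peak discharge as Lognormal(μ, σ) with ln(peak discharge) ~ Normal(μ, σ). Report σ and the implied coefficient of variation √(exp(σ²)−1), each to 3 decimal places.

σ ≈ 0.339, CV ≈ 0.349

If T ~ Lognormal(μ,σ) then ln T ~ Normal(μ,σ), so the p-quantile of ln T is μ + z_p·σ.
ln(299) = 5.7 and ln(403) = 5.999; z_{0.34} = -0.4125, z_{0.68} = 0.4677.
σ = (5.999 − 5.7)/(0.4677 − (-0.4125)) = 0.339.
μ = 5.7 − (-0.4125)·0.339 = 5.840.
CV = √(exp(σ²)−1) = √(exp(0.1150)−1) = 0.349.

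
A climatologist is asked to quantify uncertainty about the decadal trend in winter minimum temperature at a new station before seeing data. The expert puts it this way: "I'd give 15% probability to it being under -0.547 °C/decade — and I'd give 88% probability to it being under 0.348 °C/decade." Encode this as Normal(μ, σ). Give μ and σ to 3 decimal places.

The p-quantile of Normal(μ,σ) is μ + z_p·σ, with z_{0.15} = -1.036 and z_{0.88} = 1.175.
Eliminate σ: μ = (z₂·x₁ − z₁·x₂)/(z₂ − z₁) = (1.175·-0.547 − (-1.036)·0.348)/2.211 = -0.128.
Then σ = (x₂ − x₁)/(z₂ − z₁) = (0.348 − -0.547)/2.211 = 0.405.

μ = -0.128, σ = 0.405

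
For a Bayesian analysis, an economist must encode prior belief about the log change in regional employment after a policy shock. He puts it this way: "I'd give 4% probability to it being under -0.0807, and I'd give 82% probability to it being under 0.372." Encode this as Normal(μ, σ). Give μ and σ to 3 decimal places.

μ = 0.217, σ = 0.170

For Normal(μ,σ), the p-quantile is μ + z_p·σ. Here z_{0.04} = -1.751, z_{0.82} = 0.9154.
So -0.0807 = μ − 1.751σ and 0.372 = μ + 0.9154σ.
Subtracting: σ = (0.372 − -0.0807)/(0.9154 − (-1.751)) = 0.170.
Then μ = -0.0807 − (-1.751)·0.170 = 0.217.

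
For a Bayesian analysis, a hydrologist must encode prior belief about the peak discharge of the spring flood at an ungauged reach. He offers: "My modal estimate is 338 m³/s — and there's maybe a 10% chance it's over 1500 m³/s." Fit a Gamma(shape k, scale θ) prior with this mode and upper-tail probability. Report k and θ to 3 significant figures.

k ≈ 1.81, θ ≈ 416

Gamma(k,θ) with k>1 has mode (k−1)θ, so θ = 338/(k−1).
Need P(X < 1500) = 0.9 with θ tied to k this way. Start at k = 2, θ = 338: P(X<1500) ≈ 0.936.
Too high — lower k to spread out. Iterating converges to k ≈ 1.81.
Then θ = 338/(1.81−1) ≈ 416.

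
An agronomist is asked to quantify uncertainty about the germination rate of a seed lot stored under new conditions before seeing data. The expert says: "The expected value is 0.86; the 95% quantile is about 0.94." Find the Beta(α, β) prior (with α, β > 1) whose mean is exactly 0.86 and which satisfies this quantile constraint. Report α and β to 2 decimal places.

With mean 0.86 fixed, write α = 0.86s, β = 0.14s where s = α+β.
Need P(θ < 0.94) = 0.95 under Beta(0.86s, 0.14s). Normal approximation: (q−m)/√(m(1−m)/s) ≈ z_{0.95} = 1.64, so s ≈ 0.86·0.14·(1.64)²/(0.94−0.86)² = 50.9.
At s = 50.9: P(θ<0.94) ≈ 0.975. Adjusting to match 0.95 gives s ≈ 37.39.
So α = 0.86·37.39 ≈ 32.16, β = 0.14·37.39 ≈ 5.23.

α ≈ 32.16, β ≈ 5.23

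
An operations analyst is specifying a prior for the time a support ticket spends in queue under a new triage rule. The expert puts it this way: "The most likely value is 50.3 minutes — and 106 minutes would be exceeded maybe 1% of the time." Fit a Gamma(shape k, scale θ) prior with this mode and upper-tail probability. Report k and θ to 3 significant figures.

Gamma(k,θ) with k>1 has mode (k−1)θ, so θ = 50.3/(k−1).
Need P(X < 106) = 0.99 with θ tied to k this way. Start at k = 2, θ = 50.3: P(X<106) ≈ 0.622.
Too low — raise k to concentrate. Iterating converges to k ≈ 9.75.
Then θ = 50.3/(9.75−1) ≈ 5.75.

k ≈ 9.75, θ ≈ 5.75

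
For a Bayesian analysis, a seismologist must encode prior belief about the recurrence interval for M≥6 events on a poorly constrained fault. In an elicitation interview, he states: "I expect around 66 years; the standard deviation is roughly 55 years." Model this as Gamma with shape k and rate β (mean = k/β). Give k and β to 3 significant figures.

For Gamma(k, rate β): mean = k/β, variance = k/β², so CV = 1/√k.
CV = SD/mean = 55/66 = 0.8333, hence k = 1/CV² = 1.44.
Then β = k/mean = 1.44/66 = 0.0218.

k ≈ 1.44, β ≈ 0.0218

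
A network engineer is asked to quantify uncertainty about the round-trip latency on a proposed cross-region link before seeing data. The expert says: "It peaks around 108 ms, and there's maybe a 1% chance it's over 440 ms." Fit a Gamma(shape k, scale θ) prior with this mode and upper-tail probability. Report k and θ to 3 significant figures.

k ≈ 3.11, θ ≈ 51.2

Gamma(k,θ) with k>1 has mode (k−1)θ, so θ = 108/(k−1).
Need P(X < 440) = 0.99 with θ tied to k this way. Start at k = 2, θ = 108: P(X<440) ≈ 0.914.
Too low — raise k to concentrate. Iterating converges to k ≈ 3.11.
Then θ = 108/(3.11−1) ≈ 51.2.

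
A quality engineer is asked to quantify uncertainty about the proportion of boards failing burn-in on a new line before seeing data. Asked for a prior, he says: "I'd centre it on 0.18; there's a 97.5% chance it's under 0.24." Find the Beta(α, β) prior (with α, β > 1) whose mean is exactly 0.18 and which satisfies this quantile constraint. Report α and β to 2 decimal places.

α ≈ 31.57, β ≈ 143.83

With mean 0.18 fixed, write α = 0.18s, β = 0.82s where s = α+β.
Need P(θ < 0.24) = 0.975 under Beta(0.18s, 0.82s). Normal approximation: (q−m)/√(m(1−m)/s) ≈ z_{0.975} = 1.96, so s ≈ 0.18·0.82·(1.96)²/(0.24−0.18)² = 157.5.
At s = 157.5: P(θ<0.24) ≈ 0.969. Adjusting to match 0.975 gives s ≈ 175.41.
So α = 0.18·175.41 ≈ 31.57, β = 0.82·175.41 ≈ 143.83.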